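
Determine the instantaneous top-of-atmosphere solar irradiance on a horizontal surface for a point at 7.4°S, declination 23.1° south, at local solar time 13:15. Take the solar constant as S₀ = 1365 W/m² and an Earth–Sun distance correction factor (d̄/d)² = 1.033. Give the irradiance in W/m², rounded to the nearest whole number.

Hour angle H = 15° × (13.25 − 12) = 18.75°.
cos θ_z = sin φ sin δ + cos φ cos δ cos H = (-0.1288)(-0.3923) + (0.9917)(0.9198)(0.9469) = 0.9143.
Top-of-atmosphere irradiance = S₀ (d̄/d)² cos θ_z = 1365 × 1.033 × 0.9143 = 1289.20 W/m².

1289 W/m²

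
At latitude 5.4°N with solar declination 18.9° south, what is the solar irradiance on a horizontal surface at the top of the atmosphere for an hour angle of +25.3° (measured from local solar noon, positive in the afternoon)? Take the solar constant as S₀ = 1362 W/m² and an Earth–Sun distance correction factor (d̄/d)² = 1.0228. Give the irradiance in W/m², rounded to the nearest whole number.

cos θ_z = sin(5.4°) sin(-18.9°) + cos(5.4°) cos(-18.9°) cos(25.30°) = -0.0305 + 0.8515 = 0.8210.
Top-of-atmosphere irradiance = S₀ (d̄/d)² cos θ_z = 1362 × 1.0228 × 0.8210 = 1143.70 W/m².

1144 W/m²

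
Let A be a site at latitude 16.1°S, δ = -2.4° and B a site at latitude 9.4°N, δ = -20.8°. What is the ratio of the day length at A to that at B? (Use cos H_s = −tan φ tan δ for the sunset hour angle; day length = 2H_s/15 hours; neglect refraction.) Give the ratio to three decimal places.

A: H_s = arccos(−tan -16.1° · tan -2.4°) = 90.69°, so 2H_s/15 = 12.0920 h.
B: H_s = arccos(−tan 9.4° · tan -20.8°) = 86.39°, so 2H_s/15 = 11.5187 h.
Ratio A/B = 12.0920 / 11.5187 = 1.0498.

1.050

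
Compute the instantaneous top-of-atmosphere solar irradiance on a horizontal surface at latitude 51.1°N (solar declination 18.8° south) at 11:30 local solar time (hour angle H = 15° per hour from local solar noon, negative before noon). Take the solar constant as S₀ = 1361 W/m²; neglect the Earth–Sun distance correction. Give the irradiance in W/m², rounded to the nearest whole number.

Hour angle H = 15° × (11.5 − 12) = -7.50°.
cos θ_z = sin(51.1°) sin(-18.8°) + cos(51.1°) cos(-18.8°) cos(-7.50°) = -0.2508 + 0.5894 = 0.3386.
Top-of-atmosphere irradiance = S₀ cos θ_z = 1361 × 0.3386 = 460.83 W/m².

461 W/m²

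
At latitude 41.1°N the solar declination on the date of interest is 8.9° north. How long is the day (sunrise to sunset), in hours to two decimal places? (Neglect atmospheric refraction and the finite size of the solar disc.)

The sunset hour angle satisfies cos H_s = −tan φ tan δ = -0.1366, giving H_s = 97.85°.
Day length = 2 H_s / 15° h⁻¹ = 195.70° / 15 = 13.047 h.

13.05 hours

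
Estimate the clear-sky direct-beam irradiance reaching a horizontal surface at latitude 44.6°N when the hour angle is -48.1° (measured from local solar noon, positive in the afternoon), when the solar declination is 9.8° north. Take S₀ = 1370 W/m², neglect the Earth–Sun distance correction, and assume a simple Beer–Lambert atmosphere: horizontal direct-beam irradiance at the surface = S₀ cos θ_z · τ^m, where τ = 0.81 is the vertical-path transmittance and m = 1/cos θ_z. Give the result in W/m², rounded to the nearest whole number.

With φ = 44.6°, δ = 9.8°, H = -48.10°: sin φ sin δ = 0.1195, cos φ cos δ cos H = 0.4686, so cos θ_z = 0.5881.
Air mass m = 1/cos θ_z = 1/0.5881 = 1.700; τ^m = 0.81^1.700 = 0.6989.
Surface direct beam = 1370 × 0.5881 × 0.6989 = 563.10 W/m².

563 W/m²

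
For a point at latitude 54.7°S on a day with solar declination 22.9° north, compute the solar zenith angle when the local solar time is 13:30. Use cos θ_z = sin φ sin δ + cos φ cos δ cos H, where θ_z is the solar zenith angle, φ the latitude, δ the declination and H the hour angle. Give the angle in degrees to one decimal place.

Hour angle H = 15° × (13.5 − 12) = 22.50°.
cos θ_z = sin(-54.7°) sin(22.9°) + cos(-54.7°) cos(22.9°) cos(22.50°) = -0.3176 + 0.4918 = 0.1742.
θ_z = arccos(0.1742) = 79.97°.

80.0°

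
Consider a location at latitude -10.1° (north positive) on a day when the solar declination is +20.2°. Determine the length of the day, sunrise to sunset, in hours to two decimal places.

cos H_s = −tan(-10.1°) · tan(20.2°) = 0.0655, so H_s = arccos(0.0655) = 86.24°.
Day length = 2 H_s / 15° h⁻¹ = 172.48° / 15 = 11.499 h.

11.50 hours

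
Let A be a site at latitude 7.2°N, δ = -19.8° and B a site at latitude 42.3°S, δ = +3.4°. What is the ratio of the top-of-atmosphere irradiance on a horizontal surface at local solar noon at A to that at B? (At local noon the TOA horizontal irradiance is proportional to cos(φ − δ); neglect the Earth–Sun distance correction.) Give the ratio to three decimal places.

A: cos θ_z = cos(7.2° − (-19.8°)) = 0.8910.
B: cos θ_z = cos(-42.3° − (3.4°)) = 0.6984.
Ratio A/B = 0.8910 / 0.6984 = 1.2758.

1.276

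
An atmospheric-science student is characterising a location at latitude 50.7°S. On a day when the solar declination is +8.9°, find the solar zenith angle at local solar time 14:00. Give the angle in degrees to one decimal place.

Hour angle H = 15° × (14 − 12) = 30.00°.
With φ = -50.7°, δ = 8.9°, H = 30.00°: sin φ sin δ = -0.1197, cos φ cos δ cos H = 0.5419, so cos θ_z = 0.4222.
θ_z = arccos(0.4222) = 65.03°.

65.0°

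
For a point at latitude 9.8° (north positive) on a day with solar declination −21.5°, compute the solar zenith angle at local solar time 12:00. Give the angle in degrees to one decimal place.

31.3°

Hour angle H = 15° × (12 − 12) = 0.00°.
cos θ_z = sin(9.8°) sin(-21.5°) + cos(9.8°) cos(-21.5°) cos(0.00°) = -0.0624 + 0.9168 = 0.8544.
θ_z = arccos(0.8544) = 31.31°.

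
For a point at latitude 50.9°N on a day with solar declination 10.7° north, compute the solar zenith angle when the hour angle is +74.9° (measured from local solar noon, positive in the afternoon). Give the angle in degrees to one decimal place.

72.2°

cos θ_z = sin(50.9°) sin(10.7°) + cos(50.9°) cos(10.7°) cos(74.90°) = 0.1441 + 0.1614 = 0.3055.
θ_z = arccos(0.3055) = 72.21°.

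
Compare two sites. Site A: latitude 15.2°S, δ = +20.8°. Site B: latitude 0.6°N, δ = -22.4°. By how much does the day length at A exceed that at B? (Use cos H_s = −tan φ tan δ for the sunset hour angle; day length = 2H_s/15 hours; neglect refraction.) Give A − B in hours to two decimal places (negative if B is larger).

A: H_s = arccos(−tan -15.2° · tan 20.8°) = 84.08°, so 2H_s/15 = 11.2107 h.
B: H_s = arccos(−tan 0.6° · tan -22.4°) = 89.75°, so 2H_s/15 = 11.9667 h.
A − B = 11.2107 − 11.9667 = -0.7560 h.

-0.76 h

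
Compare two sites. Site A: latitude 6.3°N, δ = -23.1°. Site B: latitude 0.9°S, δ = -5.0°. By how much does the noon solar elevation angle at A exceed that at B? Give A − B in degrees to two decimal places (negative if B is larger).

A: 90° − |6.3 − (-23.1)| = 60.60°.
B: 90° − |-0.9 − (-5.0)| = 85.90°.
A − B = 60.60 − 85.90 = -25.30°.

-25.30°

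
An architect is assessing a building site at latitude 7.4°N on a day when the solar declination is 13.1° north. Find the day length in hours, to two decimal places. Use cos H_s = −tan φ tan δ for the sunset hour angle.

cos H_s = −tan(7.4°) · tan(13.1°) = -0.0302, so H_s = arccos(-0.0302) = 91.73°.
Day length = 2 H_s / 15° h⁻¹ = 183.46° / 15 = 12.231 h.

12.23 hours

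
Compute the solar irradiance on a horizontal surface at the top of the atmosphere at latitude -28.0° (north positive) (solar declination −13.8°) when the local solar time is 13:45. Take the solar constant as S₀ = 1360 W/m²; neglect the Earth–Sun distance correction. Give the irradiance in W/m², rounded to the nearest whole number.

1198 W/m²

Hour angle H = 15° × (13.75 − 12) = 26.25°.
cos θ_z = sin(-28.0°) sin(-13.8°) + cos(-28.0°) cos(-13.8°) cos(26.25°) = 0.1120 + 0.7690 = 0.8810.
Top-of-atmosphere irradiance = S₀ cos θ_z = 1360 × 0.8810 = 1198.16 W/m².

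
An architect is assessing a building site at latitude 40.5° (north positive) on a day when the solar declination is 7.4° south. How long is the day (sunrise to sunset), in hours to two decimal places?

11.15 hours

cos H_s = −tan(40.5°) · tan(-7.4°) = 0.1109, so H_s = arccos(0.1109) = 83.63°.
Day length = 2 H_s / 15° h⁻¹ = 167.26° / 15 = 11.151 h.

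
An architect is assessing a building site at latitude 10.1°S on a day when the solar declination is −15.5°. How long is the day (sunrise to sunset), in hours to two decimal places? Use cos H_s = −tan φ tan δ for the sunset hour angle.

12.38 hours

cos H_s = −tan(-10.1°) · tan(-15.5°) = -0.0494, so H_s = arccos(-0.0494) = 92.83°.
Day length = 2 H_s / 15° h⁻¹ = 185.66° / 15 = 12.377 h.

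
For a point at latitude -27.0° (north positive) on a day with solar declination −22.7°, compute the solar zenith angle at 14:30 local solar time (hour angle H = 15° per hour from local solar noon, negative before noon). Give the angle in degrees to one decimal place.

Hour angle H = 15° × (14.5 − 12) = 37.50°.
cos θ_z = sin φ sin δ + cos φ cos δ cos H = (-0.4540)(-0.3859) + (0.8910)(0.9225)(0.7934) = 0.8273.
θ_z = arccos(0.8273) = 34.18°.

34.2°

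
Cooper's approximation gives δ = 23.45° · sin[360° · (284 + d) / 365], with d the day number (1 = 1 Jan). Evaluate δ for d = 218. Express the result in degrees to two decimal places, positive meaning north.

360 × (284 + 218) / 365 = 495.123°; sin(495.123°) = 0.7056.
δ = 23.45 × 0.7056 = 16.546° ≈ +16.55°.

+16.55°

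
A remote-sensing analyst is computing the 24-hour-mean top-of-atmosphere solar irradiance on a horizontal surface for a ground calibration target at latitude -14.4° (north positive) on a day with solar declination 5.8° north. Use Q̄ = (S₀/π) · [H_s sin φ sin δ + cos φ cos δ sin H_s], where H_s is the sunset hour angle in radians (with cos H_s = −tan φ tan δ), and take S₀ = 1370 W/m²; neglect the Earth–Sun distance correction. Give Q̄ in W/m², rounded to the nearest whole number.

403 W/m²

cos H_s = −tan(-14.4°) · tan(5.8°) = 0.0261, so H_s = arccos(0.0261) = 88.50°. In radians, H_s = 1.5446.
H_s sin φ sin δ = 1.5446 × -0.2487 × 0.1011 = -0.0388.
cos φ cos δ sin H_s = 0.9686 × 0.9949 × 0.9997 = 0.9634.
Q̄ = (1370/π) × (-0.0388 + 0.9634) = 436.08 × 0.9246 = 403.20 W/m².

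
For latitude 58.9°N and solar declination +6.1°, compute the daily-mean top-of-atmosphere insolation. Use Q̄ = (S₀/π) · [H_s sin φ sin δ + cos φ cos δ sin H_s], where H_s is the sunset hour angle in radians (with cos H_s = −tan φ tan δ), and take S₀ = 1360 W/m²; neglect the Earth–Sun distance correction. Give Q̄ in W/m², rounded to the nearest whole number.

The sunset hour angle satisfies cos H_s = −tan φ tan δ = -0.1772, giving H_s = 100.21°. In radians, H_s = 1.7490.
H_s sin φ sin δ = 1.7490 × 0.8563 × 0.1063 = 0.1592.
cos φ cos δ sin H_s = 0.5165 × 0.9943 × 0.9842 = 0.5054.
Q̄ = (1360/π) × (0.1592 + 0.5054) = 432.90 × 0.6646 = 287.71 W/m².

288 W/m²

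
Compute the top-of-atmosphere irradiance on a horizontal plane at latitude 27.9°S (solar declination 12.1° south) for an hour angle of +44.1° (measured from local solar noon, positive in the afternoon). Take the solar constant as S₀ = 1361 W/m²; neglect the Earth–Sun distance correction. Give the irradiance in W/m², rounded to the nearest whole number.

With φ = -27.9°, δ = -12.1°, H = 44.10°: sin φ sin δ = 0.0981, cos φ cos δ cos H = 0.6206, so cos θ_z = 0.7187.
Top-of-atmosphere irradiance = S₀ cos θ_z = 1361 × 0.7187 = 978.15 W/m².

978 W/m²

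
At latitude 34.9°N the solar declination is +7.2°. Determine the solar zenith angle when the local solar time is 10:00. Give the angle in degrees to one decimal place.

Hour angle H = 15° × (10 − 12) = -30.00°.
cos θ_z = sin(34.9°) sin(7.2°) + cos(34.9°) cos(7.2°) cos(-30.00°) = 0.0717 + 0.7047 = 0.7764.
θ_z = arccos(0.7764) = 39.07°.

39.1°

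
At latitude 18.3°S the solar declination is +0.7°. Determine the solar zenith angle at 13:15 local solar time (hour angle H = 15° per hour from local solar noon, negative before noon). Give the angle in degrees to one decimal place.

Hour angle H = 15° × (13.25 − 12) = 18.75°.
cos θ_z = sin(-18.3°) sin(0.7°) + cos(-18.3°) cos(0.7°) cos(18.75°) = -0.0038 + 0.8990 = 0.8952.
θ_z = arccos(0.8952) = 26.47°.

26.5°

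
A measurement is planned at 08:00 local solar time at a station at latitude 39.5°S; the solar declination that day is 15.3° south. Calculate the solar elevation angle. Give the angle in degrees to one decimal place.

Hour angle H = 15° × (8 − 12) = -60.00°.
cos θ_z = sin φ sin δ + cos φ cos δ cos H = (-0.6361)(-0.2639) + (0.7716)(0.9646)(0.5000) = 0.5400.
θ_z = arccos(0.5400) = 57.32°, so the elevation is 90° − 57.32° = 32.68°.

32.7°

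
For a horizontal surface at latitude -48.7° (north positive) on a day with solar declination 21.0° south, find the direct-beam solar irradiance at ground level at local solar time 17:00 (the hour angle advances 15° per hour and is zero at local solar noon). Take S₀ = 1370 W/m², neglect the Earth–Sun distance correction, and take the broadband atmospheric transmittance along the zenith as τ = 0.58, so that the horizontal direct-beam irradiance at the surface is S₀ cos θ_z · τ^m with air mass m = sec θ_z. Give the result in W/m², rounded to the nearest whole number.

Hour angle H = 15° × (17 − 12) = 75.00°.
cos θ_z = sin φ sin δ + cos φ cos δ cos H = (-0.7513)(-0.3584) + (0.6600)(0.9336)(0.2588) = 0.4287.
Air mass m = 1/cos θ_z = 1/0.4287 = 2.333; τ^m = 0.58^2.333 = 0.2806.
Surface direct beam = 1370 × 0.4287 × 0.2806 = 164.80 W/m².

165 W/m²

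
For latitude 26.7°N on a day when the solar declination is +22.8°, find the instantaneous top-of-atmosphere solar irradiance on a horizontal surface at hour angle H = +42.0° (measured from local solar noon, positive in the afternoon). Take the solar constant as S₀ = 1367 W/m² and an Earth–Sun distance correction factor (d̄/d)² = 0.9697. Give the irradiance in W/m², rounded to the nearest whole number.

1042 W/m²

With φ = 26.7°, δ = 22.8°, H = 42.00°: sin φ sin δ = 0.1741, cos φ cos δ cos H = 0.6120, so cos θ_z = 0.7861.
Top-of-atmosphere irradiance = S₀ (d̄/d)² cos θ_z = 1367 × 0.9697 × 0.7861 = 1042.04 W/m².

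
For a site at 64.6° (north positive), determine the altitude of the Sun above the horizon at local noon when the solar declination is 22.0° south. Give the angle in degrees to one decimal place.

3.4°

At local solar noon the hour angle is zero, so the elevation is 90° − |φ − δ| = 90° − |64.6° − (-22.0°)| = 90° − 86.6° = 3.4°.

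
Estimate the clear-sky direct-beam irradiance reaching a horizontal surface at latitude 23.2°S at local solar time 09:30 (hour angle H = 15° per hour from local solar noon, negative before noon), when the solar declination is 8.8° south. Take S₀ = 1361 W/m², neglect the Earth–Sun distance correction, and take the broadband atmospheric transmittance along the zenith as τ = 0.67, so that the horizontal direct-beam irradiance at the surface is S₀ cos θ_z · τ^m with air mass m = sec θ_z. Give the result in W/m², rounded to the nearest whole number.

Hour angle H = 15° × (9.5 − 12) = -37.50°.
With φ = -23.2°, δ = -8.8°, H = -37.50°: sin φ sin δ = 0.0603, cos φ cos δ cos H = 0.7206, so cos θ_z = 0.7809.
Air mass m = 1/cos θ_z = 1/0.7809 = 1.281; τ^m = 0.67^1.281 = 0.5987.
Surface direct beam = 1361 × 0.7809 × 0.5987 = 636.30 W/m².

636 W/m²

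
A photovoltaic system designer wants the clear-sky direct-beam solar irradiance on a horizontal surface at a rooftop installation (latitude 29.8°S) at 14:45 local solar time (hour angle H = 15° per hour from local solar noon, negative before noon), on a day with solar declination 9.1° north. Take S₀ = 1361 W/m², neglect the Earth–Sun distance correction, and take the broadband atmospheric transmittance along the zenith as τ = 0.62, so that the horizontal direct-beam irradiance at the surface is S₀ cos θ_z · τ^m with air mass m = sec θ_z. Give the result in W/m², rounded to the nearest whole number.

331 W/m²

Hour angle H = 15° × (14.75 − 12) = 41.25°.
With φ = -29.8°, δ = 9.1°, H = 41.25°: sin φ sin δ = -0.0786, cos φ cos δ cos H = 0.6442, so cos θ_z = 0.5656.
Air mass m = 1/cos θ_z = 1/0.5656 = 1.768; τ^m = 0.62^1.768 = 0.4295.
Surface direct beam = 1361 × 0.5656 × 0.4295 = 330.62 W/m².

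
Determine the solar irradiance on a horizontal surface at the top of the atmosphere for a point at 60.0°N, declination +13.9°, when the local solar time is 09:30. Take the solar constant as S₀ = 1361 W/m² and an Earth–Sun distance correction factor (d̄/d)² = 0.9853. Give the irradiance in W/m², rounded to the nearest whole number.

Hour angle H = 15° × (9.5 − 12) = -37.50°.
cos θ_z = sin φ sin δ + cos φ cos δ cos H = (0.8660)(0.2402) + (0.5000)(0.9707)(0.7934) = 0.5931.
Top-of-atmosphere irradiance = S₀ (d̄/d)² cos θ_z = 1361 × 0.9853 × 0.5931 = 795.34 W/m².

795 W/m²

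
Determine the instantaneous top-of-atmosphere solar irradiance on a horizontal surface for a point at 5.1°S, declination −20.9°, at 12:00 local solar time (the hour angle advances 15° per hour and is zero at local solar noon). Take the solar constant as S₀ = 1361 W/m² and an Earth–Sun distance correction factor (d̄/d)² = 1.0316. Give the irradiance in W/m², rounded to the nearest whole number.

Hour angle H = 15° × (12 − 12) = 0.00°.
cos θ_z = sin φ sin δ + cos φ cos δ cos H = (-0.0889)(-0.3567) + (0.9960)(0.9342)(1.0000) = 0.9622.
Top-of-atmosphere irradiance = S₀ (d̄/d)² cos θ_z = 1361 × 1.0316 × 0.9622 = 1350.94 W/m².

1351 W/m²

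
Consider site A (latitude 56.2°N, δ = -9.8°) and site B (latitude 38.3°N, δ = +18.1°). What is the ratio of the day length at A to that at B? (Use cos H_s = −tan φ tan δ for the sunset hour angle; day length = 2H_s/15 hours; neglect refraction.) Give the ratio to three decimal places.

A: H_s = arccos(−tan 56.2° · tan -9.8°) = 75.05°, so 2H_s/15 = 10.0067 h.
B: H_s = arccos(−tan 38.3° · tan 18.1°) = 104.96°, so 2H_s/15 = 13.9947 h.
Ratio A/B = 10.0067 / 13.9947 = 0.7150.

0.715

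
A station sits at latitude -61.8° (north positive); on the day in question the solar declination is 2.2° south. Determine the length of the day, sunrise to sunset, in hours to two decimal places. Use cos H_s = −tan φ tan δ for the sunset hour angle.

cos H_s = −tan(-61.8°) · tan(-2.2°) = -0.0716, so H_s = arccos(-0.0716) = 94.11°.
Day length = 2 H_s / 15° h⁻¹ = 188.22° / 15 = 12.548 h.

12.55 hours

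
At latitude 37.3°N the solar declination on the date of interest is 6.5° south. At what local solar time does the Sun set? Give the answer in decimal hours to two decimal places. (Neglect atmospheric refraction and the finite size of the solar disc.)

17.67 h

cos H_s = −tan(37.3°) · tan(-6.5°) = 0.0868, so H_s = arccos(0.0868) = 85.02°.
Sunset is at 12 + H_s/15 = 12 + 5.668 = 17.668 h local solar time.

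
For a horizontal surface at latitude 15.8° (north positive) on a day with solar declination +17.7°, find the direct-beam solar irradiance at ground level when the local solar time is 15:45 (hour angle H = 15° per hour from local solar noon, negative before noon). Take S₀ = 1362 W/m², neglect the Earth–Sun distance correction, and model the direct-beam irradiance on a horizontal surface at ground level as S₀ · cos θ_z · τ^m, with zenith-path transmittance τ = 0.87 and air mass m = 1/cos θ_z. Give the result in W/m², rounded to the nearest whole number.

637 W/m²

Hour angle H = 15° × (15.75 − 12) = 56.25°.
cos θ_z = sin(15.8°) sin(17.7°) + cos(15.8°) cos(17.7°) cos(56.25°) = 0.0828 + 0.5093 = 0.5921.
Air mass m = 1/cos θ_z = 1/0.5921 = 1.689; τ^m = 0.87^1.689 = 0.7904.
Surface direct beam = 1362 × 0.5921 × 0.7904 = 637.41 W/m².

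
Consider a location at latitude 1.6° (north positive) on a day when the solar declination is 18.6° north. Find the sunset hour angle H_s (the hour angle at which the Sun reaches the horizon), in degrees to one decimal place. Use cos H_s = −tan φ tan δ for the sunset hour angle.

90.5°

cos H_s = −tan(1.6°) · tan(18.6°) = -0.0094, so H_s = arccos(-0.0094) = 90.54°.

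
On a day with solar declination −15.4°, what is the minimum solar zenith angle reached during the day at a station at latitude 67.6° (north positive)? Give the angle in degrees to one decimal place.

At local solar noon the hour angle is zero, so the zenith angle is |φ − δ| = |67.6° − (-15.4°)| = 83.0°.

83.0°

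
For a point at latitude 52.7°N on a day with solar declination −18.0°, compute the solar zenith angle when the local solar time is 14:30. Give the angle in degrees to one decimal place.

Hour angle H = 15° × (14.5 − 12) = 37.50°.
cos θ_z = sin φ sin δ + cos φ cos δ cos H = (0.7955)(-0.3090) + (0.6060)(0.9511)(0.7934) = 0.2115.
θ_z = arccos(0.2115) = 77.79°.

77.8°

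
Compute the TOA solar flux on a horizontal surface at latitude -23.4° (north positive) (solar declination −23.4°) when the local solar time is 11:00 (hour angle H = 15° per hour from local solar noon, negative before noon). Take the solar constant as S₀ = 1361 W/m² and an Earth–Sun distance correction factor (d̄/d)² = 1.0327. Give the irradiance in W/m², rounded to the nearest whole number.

Hour angle H = 15° × (11 − 12) = -15.00°.
cos θ_z = sin φ sin δ + cos φ cos δ cos H = (-0.3971)(-0.3971) + (0.9178)(0.9178)(0.9659) = 0.9713.
Top-of-atmosphere irradiance = S₀ (d̄/d)² cos θ_z = 1361 × 1.0327 × 0.9713 = 1365.17 W/m².

1365 W/m²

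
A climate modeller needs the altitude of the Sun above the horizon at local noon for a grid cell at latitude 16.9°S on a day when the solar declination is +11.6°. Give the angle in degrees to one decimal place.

At local solar noon the hour angle is zero, so the elevation is 90° − |φ − δ| = 90° − |-16.9° − (11.6°)| = 90° − 28.5° = 61.5°.

61.5°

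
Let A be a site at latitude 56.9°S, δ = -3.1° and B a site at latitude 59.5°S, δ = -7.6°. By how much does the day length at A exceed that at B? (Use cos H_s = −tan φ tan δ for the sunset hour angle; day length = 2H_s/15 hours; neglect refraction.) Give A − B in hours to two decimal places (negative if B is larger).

A: H_s = arccos(−tan -56.9° · tan -3.1°) = 94.77°, so 2H_s/15 = 12.6360 h.
B: H_s = arccos(−tan -59.5° · tan -7.6°) = 103.09°, so 2H_s/15 = 13.7453 h.
A − B = 12.6360 − 13.7453 = -1.1093 h.

-1.11 h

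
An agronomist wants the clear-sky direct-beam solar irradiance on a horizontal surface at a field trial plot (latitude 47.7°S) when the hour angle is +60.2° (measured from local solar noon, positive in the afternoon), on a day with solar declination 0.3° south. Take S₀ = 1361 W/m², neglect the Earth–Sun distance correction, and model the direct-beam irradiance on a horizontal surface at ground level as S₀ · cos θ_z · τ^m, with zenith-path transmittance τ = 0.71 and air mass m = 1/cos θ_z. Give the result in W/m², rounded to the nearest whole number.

cos θ_z = sin(-47.7°) sin(-0.3°) + cos(-47.7°) cos(-0.3°) cos(60.20°) = 0.0039 + 0.3345 = 0.3384.
Air mass m = 1/cos θ_z = 1/0.3384 = 2.955; τ^m = 0.71^2.955 = 0.3635.
Surface direct beam = 1361 × 0.3384 × 0.3635 = 167.41 W/m².

167 W/m²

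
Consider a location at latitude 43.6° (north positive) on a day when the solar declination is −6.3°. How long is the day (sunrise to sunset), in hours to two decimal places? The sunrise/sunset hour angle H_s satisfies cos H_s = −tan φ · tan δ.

11.20 hours

cos H_s = −tan(43.6°) · tan(-6.3°) = 0.1051, so H_s = arccos(0.1051) = 83.97°.
Day length = 2 H_s / 15° h⁻¹ = 167.94° / 15 = 11.196 h.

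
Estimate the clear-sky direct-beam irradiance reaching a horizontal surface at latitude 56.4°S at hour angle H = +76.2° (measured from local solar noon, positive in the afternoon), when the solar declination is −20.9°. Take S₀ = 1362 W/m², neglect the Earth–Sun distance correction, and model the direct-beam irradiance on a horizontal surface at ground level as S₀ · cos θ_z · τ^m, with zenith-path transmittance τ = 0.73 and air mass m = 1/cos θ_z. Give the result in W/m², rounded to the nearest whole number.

271 W/m²

cos θ_z = sin(-56.4°) sin(-20.9°) + cos(-56.4°) cos(-20.9°) cos(76.20°) = 0.2971 + 0.1233 = 0.4204.
Air mass m = 1/cos θ_z = 1/0.4204 = 2.379; τ^m = 0.73^2.379 = 0.4730.
Surface direct beam = 1362 × 0.4204 × 0.4730 = 270.83 W/m².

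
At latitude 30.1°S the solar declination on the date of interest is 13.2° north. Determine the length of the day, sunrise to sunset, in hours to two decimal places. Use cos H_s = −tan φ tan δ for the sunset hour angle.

10.96 hours

−tan φ tan δ = −(-0.5797)(0.2345) = 0.1359; H_s = arccos(0.1359) = 82.19°.
Day length = 2 H_s / 15° h⁻¹ = 164.38° / 15 = 10.959 h.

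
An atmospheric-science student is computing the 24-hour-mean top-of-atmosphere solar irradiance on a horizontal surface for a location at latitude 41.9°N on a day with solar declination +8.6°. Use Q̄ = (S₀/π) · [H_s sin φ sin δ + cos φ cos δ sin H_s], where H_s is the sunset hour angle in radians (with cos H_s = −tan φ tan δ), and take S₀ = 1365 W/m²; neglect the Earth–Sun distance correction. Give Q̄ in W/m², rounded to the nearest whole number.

391 W/m²

The sunset hour angle satisfies cos H_s = −tan φ tan δ = -0.1357, giving H_s = 97.80°. In radians, H_s = 1.7069.
H_s sin φ sin δ = 1.7069 × 0.6678 × 0.1495 = 0.1704.
cos φ cos δ sin H_s = 0.7443 × 0.9888 × 0.9908 = 0.7292.
Q̄ = (1365/π) × (0.1704 + 0.7292) = 434.49 × 0.8996 = 390.87 W/m².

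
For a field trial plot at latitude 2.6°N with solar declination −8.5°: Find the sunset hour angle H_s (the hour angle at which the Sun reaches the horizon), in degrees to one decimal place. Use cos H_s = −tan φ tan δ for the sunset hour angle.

The sunset hour angle satisfies cos H_s = −tan φ tan δ = 0.0068, giving H_s = 89.61°.

89.6°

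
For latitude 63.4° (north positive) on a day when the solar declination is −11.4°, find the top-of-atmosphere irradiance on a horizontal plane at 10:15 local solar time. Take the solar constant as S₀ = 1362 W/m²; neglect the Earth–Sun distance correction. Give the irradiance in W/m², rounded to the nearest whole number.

Hour angle H = 15° × (10.25 − 12) = -26.25°.
cos θ_z = sin φ sin δ + cos φ cos δ cos H = (0.8942)(-0.1977) + (0.4478)(0.9803)(0.8969) = 0.2169.
Top-of-atmosphere irradiance = S₀ cos θ_z = 1362 × 0.2169 = 295.42 W/m².

295 W/m²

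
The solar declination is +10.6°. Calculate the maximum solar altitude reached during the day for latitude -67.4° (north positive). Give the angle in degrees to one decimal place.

12.0°

At local solar noon the hour angle is zero, so the elevation is 90° − |φ − δ| = 90° − |-67.4° − (10.6°)| = 90° − 78.0° = 12.0°.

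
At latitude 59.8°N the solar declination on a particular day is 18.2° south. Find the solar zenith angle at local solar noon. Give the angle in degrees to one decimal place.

78.0°

At local solar noon the hour angle is zero, so the zenith angle is |φ − δ| = |59.8° − (-18.2°)| = 78.0°.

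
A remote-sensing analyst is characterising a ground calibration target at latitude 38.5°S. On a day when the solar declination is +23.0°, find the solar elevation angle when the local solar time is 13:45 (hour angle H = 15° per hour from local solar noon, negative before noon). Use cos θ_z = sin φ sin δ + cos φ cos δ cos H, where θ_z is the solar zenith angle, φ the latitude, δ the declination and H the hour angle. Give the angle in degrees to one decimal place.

Hour angle H = 15° × (13.75 − 12) = 26.25°.
With φ = -38.5°, δ = 23.0°, H = 26.25°: sin φ sin δ = -0.2432, cos φ cos δ cos H = 0.6461, so cos θ_z = 0.4029.
θ_z = arccos(0.4029) = 66.24°, so the elevation is 90° − 66.24° = 23.76°.

23.8°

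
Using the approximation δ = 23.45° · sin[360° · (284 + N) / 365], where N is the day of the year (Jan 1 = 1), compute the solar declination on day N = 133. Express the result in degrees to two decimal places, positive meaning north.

+18.30°

360 × (284 + 133) / 365 = 411.288°; sin(411.288°) = 0.7803.
δ = 23.45 × 0.7803 = 18.298° ≈ +18.30°.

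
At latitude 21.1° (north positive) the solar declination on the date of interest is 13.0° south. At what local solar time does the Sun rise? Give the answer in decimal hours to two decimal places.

6.34 h

−tan φ tan δ = −(0.3859)(-0.2309) = 0.0891; H_s = arccos(0.0891) = 84.89°.
Sunrise is at 12 − H_s/15 = 12 − 5.659 = 6.341 h local solar time.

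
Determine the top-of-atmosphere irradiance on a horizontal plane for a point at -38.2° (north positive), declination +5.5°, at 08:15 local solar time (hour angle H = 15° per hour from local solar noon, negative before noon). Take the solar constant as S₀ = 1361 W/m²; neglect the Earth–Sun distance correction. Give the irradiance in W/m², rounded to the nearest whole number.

Hour angle H = 15° × (8.25 − 12) = -56.25°.
With φ = -38.2°, δ = 5.5°, H = -56.25°: sin φ sin δ = -0.0593, cos φ cos δ cos H = 0.4346, so cos θ_z = 0.3753.
Top-of-atmosphere irradiance = S₀ cos θ_z = 1361 × 0.3753 = 510.78 W/m².

511 W/m²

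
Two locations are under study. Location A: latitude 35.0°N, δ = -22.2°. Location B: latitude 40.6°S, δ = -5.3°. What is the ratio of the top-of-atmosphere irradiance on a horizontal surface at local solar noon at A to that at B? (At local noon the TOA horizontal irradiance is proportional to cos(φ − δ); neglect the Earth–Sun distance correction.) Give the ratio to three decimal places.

0.664

A: cos θ_z = cos(35.0° − (-22.2°)) = 0.5417.
B: cos θ_z = cos(-40.6° − (-5.3°)) = 0.8161.
Ratio A/B = 0.5417 / 0.8161 = 0.6638.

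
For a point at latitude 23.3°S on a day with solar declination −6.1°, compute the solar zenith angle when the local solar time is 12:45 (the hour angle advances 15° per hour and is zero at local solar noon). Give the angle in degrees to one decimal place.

Hour angle H = 15° × (12.75 − 12) = 11.25°.
cos θ_z = sin(-23.3°) sin(-6.1°) + cos(-23.3°) cos(-6.1°) cos(11.25°) = 0.0420 + 0.8957 = 0.9377.
θ_z = arccos(0.9377) = 20.33°.

20.3°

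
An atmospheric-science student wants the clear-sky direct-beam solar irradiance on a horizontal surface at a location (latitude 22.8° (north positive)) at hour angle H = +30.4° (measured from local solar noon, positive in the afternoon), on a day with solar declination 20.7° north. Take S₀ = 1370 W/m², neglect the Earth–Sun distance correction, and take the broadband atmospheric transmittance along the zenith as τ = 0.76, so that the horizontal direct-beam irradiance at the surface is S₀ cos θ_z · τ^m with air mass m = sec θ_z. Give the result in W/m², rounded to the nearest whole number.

cos θ_z = sin(22.8°) sin(20.7°) + cos(22.8°) cos(20.7°) cos(30.40°) = 0.1370 + 0.7438 = 0.8808.
Air mass m = 1/cos θ_z = 1/0.8808 = 1.135; τ^m = 0.76^1.135 = 0.7324.
Surface direct beam = 1370 × 0.8808 × 0.7324 = 883.78 W/m².

884 W/m²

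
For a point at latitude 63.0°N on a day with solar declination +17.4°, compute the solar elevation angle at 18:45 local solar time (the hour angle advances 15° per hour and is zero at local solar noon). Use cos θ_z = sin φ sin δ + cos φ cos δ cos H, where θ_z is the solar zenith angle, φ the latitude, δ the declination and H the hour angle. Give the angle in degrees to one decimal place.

10.5°

Hour angle H = 15° × (18.75 − 12) = 101.25°.
cos θ_z = sin φ sin δ + cos φ cos δ cos H = (0.8910)(0.2990) + (0.4540)(0.9542)(-0.1951) = 0.1819.
θ_z = arccos(0.1819) = 79.52°, so the elevation is 90° − 79.52° = 10.48°.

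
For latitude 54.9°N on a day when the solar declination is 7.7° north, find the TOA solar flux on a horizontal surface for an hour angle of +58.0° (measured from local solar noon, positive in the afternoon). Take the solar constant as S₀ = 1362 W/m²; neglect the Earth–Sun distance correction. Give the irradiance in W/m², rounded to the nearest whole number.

561 W/m²

cos θ_z = sin(54.9°) sin(7.7°) + cos(54.9°) cos(7.7°) cos(58.00°) = 0.1096 + 0.3020 = 0.4116.
Top-of-atmosphere irradiance = S₀ cos θ_z = 1362 × 0.4116 = 560.60 W/m².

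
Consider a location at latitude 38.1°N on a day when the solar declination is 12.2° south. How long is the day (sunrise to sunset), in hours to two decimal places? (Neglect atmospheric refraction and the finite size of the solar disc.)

cos H_s = −tan(38.1°) · tan(-12.2°) = 0.1695, so H_s = arccos(0.1695) = 80.24°.
Day length = 2 H_s / 15° h⁻¹ = 160.48° / 15 = 10.699 h.

10.70 hours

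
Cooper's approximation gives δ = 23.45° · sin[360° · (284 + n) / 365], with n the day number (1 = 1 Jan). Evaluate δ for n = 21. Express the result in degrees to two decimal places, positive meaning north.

360 × (284 + 21) / 365 = 300.822°; sin(300.822°) = -0.8588.
δ = 23.45 × -0.8588 = -20.139° ≈ -20.14°.

-20.14°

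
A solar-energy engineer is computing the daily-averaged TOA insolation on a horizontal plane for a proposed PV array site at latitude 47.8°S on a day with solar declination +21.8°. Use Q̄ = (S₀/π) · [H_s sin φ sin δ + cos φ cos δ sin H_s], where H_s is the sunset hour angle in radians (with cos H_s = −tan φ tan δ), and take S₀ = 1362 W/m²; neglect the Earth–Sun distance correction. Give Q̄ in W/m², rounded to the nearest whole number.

110 W/m²

cos H_s = −tan(-47.8°) · tan(21.8°) = 0.4411, so H_s = arccos(0.4411) = 63.83°. In radians, H_s = 1.1140.
H_s sin φ sin δ = 1.1140 × -0.7408 × 0.3714 = -0.3065.
cos φ cos δ sin H_s = 0.6717 × 0.9285 × 0.8975 = 0.5597.
Q̄ = (1362/π) × (-0.3065 + 0.5597) = 433.54 × 0.2532 = 109.77 W/m².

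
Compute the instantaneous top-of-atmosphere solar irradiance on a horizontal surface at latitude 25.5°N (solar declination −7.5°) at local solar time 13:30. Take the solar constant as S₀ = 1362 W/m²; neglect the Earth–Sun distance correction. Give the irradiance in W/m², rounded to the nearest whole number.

Hour angle H = 15° × (13.5 − 12) = 22.50°.
cos θ_z = sin(25.5°) sin(-7.5°) + cos(25.5°) cos(-7.5°) cos(22.50°) = -0.0562 + 0.8267 = 0.7705.
Top-of-atmosphere irradiance = S₀ cos θ_z = 1362 × 0.7705 = 1049.42 W/m².

1049 W/m²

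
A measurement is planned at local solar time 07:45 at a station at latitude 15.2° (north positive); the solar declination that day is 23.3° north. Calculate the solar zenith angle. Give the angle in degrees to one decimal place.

60.3°

Hour angle H = 15° × (7.75 − 12) = -63.75°.
With φ = 15.2°, δ = 23.3°, H = -63.75°: sin φ sin δ = 0.1037, cos φ cos δ cos H = 0.3920, so cos θ_z = 0.4957.
θ_z = arccos(0.4957) = 60.28°.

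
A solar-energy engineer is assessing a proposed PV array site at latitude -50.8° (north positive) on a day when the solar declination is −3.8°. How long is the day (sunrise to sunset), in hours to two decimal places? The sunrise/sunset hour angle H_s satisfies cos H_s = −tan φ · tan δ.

−tan φ tan δ = −(-1.2261)(-0.0664) = -0.0814; H_s = arccos(-0.0814) = 94.67°.
Day length = 2 H_s / 15° h⁻¹ = 189.34° / 15 = 12.623 h.

12.62 hours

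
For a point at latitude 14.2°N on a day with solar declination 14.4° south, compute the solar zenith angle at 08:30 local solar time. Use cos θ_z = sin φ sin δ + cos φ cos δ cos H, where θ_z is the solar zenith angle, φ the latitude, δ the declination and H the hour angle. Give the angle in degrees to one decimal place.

Hour angle H = 15° × (8.5 − 12) = -52.50°.
With φ = 14.2°, δ = -14.4°, H = -52.50°: sin φ sin δ = -0.0610, cos φ cos δ cos H = 0.5716, so cos θ_z = 0.5106.
θ_z = arccos(0.5106) = 59.30°.

59.3°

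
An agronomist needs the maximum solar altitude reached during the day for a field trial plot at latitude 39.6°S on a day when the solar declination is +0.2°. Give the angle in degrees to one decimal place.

At local solar noon the hour angle is zero, so the elevation is 90° − |φ − δ| = 90° − |-39.6° − (0.2°)| = 90° − 39.8° = 50.2°.

50.2°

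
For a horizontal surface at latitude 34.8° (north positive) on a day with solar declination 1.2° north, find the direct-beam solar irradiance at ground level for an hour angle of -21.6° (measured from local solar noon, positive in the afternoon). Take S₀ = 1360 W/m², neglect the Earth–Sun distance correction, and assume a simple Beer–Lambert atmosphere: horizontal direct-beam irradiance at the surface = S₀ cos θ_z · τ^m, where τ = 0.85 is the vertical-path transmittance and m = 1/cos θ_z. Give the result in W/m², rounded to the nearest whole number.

cos θ_z = sin φ sin δ + cos φ cos δ cos H = (0.5707)(0.0209) + (0.8211)(0.9998)(0.9298) = 0.7752.
Air mass m = 1/cos θ_z = 1/0.7752 = 1.290; τ^m = 0.85^1.290 = 0.8109.
Surface direct beam = 1360 × 0.7752 × 0.8109 = 854.91 W/m².

855 W/m²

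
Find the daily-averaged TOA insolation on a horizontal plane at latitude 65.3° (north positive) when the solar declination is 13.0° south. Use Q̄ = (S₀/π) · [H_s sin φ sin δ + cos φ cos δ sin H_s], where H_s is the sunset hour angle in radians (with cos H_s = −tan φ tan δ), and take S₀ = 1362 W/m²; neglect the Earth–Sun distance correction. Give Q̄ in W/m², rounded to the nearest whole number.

60 W/m²

cos H_s = −tan(65.3°) · tan(-13.0°) = 0.5019, so H_s = arccos(0.5019) = 59.87°. In radians, H_s = 1.0449.
H_s sin φ sin δ = 1.0449 × 0.9085 × -0.2250 = -0.2136.
cos φ cos δ sin H_s = 0.4179 × 0.9744 × 0.8649 = 0.3522.
Q̄ = (1362/π) × (-0.2136 + 0.3522) = 433.54 × 0.1386 = 60.09 W/m².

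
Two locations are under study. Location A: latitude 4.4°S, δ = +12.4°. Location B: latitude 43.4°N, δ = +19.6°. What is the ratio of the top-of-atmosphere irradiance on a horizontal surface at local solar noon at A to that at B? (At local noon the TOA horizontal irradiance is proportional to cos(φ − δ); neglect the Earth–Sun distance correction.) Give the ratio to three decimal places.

1.046

A: cos θ_z = cos(-4.4° − (12.4°)) = 0.9573.
B: cos θ_z = cos(43.4° − (19.6°)) = 0.9150.
Ratio A/B = 0.9573 / 0.9150 = 1.0462.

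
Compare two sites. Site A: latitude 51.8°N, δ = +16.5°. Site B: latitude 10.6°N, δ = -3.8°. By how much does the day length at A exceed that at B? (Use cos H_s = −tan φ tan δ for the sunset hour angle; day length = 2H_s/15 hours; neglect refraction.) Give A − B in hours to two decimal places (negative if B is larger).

+3.04 h

A: H_s = arccos(−tan 51.8° · tan 16.5°) = 112.11°, so 2H_s/15 = 14.9480 h.
B: H_s = arccos(−tan 10.6° · tan -3.8°) = 89.29°, so 2H_s/15 = 11.9053 h.
A − B = 14.9480 − 11.9053 = 3.0427 h.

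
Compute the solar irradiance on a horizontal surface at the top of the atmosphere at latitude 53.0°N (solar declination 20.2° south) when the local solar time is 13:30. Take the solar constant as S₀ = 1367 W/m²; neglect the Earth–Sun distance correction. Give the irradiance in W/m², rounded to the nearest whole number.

336 W/m²

Hour angle H = 15° × (13.5 − 12) = 22.50°.
cos θ_z = sin φ sin δ + cos φ cos δ cos H = (0.7986)(-0.3453) + (0.6018)(0.9385)(0.9239) = 0.2461.
Top-of-atmosphere irradiance = S₀ cos θ_z = 1367 × 0.2461 = 336.42 W/m².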